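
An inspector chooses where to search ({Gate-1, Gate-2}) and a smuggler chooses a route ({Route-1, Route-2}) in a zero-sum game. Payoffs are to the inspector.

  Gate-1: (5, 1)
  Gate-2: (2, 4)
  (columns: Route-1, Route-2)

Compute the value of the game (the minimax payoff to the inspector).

Row minima: Gate-1 → 1, Gate-2 → 2; maximin = 2.
Column maxima: Route-1 → 5, Route-2 → 4; minimax = 4.
2 ≠ 4, so there is no saddle point; optimal play is mixed.
Let the inspector play Gate-1 with probability p. Expected payoff against Route-1: 5p + 2(1−p) = 3p + 2; against Route-2: 1p + 4(1−p) = −3p + 4.
Setting these equal: 3p + 2 = −3p + 4 ⇒ 6p = 2 ⇒ p = 1/3, and the value is (3)·(1/3) + 2 = 3.
For the smuggler: with q = P(Route-1), equating Gate-1's and Gate-2's payoffs gives 4q + 1 = −2q + 4 ⇒ q = 1/2.

3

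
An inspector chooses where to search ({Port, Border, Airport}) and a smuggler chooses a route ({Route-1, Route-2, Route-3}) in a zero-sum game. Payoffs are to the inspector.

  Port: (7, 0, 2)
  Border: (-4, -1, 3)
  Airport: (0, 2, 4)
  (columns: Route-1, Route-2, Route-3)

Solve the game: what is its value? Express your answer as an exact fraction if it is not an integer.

Row minima: Port → 0, Border → -4, Airport → 0; maximin = 0.
Column maxima: Route-1 → 7, Route-2 → 2, Route-3 → 4; minimax = 2.
0 ≠ 2, so there is no saddle point; optimal play is mixed.
Border is strictly dominated by Airport, so the inspector never plays it.
Route-3 is strictly dominated by Route-2 (it gives the inspector strictly more in every row), so the smuggler never plays it.
On the remaining 2×2 (Port, Airport vs Route-1, Route-2):
Let the inspector play Port with probability p. Expected payoff against Route-1: 7p + 0(1−p) = 7p; against Route-2: 0p + 2(1−p) = −2p + 2.
Setting these equal: 7p = −2p + 2 ⇒ 9p = 2 ⇒ p = 2/9, and the value is (7)·(2/9) = 14/9.
For the smuggler: with q = P(Route-1), equating Port's and Airport's payoffs gives 7q = −2q + 2 ⇒ q = 2/9.

14/9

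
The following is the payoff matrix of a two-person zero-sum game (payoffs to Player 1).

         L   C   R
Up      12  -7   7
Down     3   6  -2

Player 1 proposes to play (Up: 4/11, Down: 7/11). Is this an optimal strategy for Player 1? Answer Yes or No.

Yes

Against L this mix gives (4/11)·12 + (7/11)·3 = 69/11.
Against C this mix gives (4/11)·(-7) + (7/11)·6 = 14/11.
Against R this mix gives (4/11)·7 + (7/11)·(-2) = 14/11.
All of Player 2's active replies (C, R) yield 14/11, and no column does worse for Player 1. The mix makes Player 2 indifferent and guarantees 14/11, so it is optimal.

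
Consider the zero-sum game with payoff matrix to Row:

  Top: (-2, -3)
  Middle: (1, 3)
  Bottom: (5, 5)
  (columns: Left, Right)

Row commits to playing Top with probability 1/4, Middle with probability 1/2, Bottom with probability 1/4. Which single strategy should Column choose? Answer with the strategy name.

If Column plays Left, Row's expected payoff is (1/4)·(-2) + (1/2)·1 + (1/4)·5 = 5/4.
If Column plays Right, Row's expected payoff is (1/4)·(-3) + (1/2)·3 + (1/4)·5 = 2.
Column minimizes Row's payoff; the smallest is 5/4, so the best response is Left.

Left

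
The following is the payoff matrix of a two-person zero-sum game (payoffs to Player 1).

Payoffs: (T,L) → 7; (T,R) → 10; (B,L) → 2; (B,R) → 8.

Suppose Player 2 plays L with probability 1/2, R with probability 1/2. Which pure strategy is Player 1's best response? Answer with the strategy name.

Expected payoff of T: (1/2)·7 + (1/2)·10 = 17/2.
Expected payoff of B: (1/2)·2 + (1/2)·8 = 5.
The largest is 17/2, so Player 1's best response is T.

T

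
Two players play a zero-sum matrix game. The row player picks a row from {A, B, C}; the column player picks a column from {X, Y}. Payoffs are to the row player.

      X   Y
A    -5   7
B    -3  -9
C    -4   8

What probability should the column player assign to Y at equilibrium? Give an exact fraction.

1/18

Row minima: A → -5, B → -9, C → -4; maximin = -4.
Column maxima: X → -3, Y → 8; minimax = -3.
-4 ≠ -3, so there is no saddle point; optimal play is mixed.
A is strictly dominated by C, so the row player never plays it.
On the remaining 2×2 (B, C vs X, Y):
Let the row player play B with probability p. Expected payoff against X: (-3)p + (-4)(1−p) = p − 4; against Y: (-9)p + 8(1−p) = −17p + 8.
Setting these equal: p − 4 = −17p + 8 ⇒ 18p = 12 ⇒ p = 2/3, and the value is (1)·(2/3) − 4 = -10/3.
For the column player: with q = P(X), equating B's and C's payoffs gives 6q − 9 = −12q + 8 ⇒ q = 17/18.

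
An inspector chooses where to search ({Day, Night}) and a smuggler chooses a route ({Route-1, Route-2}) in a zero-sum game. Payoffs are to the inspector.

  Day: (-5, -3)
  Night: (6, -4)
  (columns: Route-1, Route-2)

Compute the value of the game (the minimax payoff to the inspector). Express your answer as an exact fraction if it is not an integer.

-19/6

Row minima: Day → -5, Night → -4; maximin = -4.
Column maxima: Route-1 → 6, Route-2 → -3; minimax = -3.
-4 ≠ -3, so there is no saddle point; optimal play is mixed.
Let the inspector play Day with probability p. Expected payoff against Route-1: (-5)p + 6(1−p) = −11p + 6; against Route-2: (-3)p + (-4)(1−p) = p − 4.
Setting these equal: −11p + 6 = p − 4 ⇒ −12p = -10 ⇒ p = 5/6, and the value is (-11)·(5/6) + 6 = -19/6.
For the smuggler: with q = P(Route-1), equating Day's and Night's payoffs gives −2q − 3 = 10q − 4 ⇒ q = 1/12.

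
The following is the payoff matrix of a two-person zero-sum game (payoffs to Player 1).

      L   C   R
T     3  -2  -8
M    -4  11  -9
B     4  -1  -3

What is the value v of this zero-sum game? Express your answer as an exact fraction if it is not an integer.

Row minima: T → -8, M → -9, B → -3; maximin = -3.
Column maxima: L → 4, C → 11, R → -3; minimax = -3.
Since maximin = minimax = -3, there is a saddle point and the value is -3.

-3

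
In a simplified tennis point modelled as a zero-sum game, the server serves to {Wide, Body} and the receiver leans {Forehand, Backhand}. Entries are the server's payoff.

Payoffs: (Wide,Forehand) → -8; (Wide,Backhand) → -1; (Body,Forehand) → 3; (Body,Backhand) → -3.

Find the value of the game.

-27/13

Row minima: Wide → -8, Body → -3; maximin = -3.
Column maxima: Forehand → 3, Backhand → -1; minimax = -1.
-3 ≠ -1, so there is no saddle point; optimal play is mixed.
Let the server play Wide with probability p. Expected payoff against Forehand: (-8)p + 3(1−p) = −11p + 3; against Backhand: (-1)p + (-3)(1−p) = 2p − 3.
Setting these equal: −11p + 3 = 2p − 3 ⇒ −13p = -6 ⇒ p = 6/13, and the value is (-11)·(6/13) + 3 = -27/13.
For the receiver: with q = P(Forehand), equating Wide's and Body's payoffs gives −7q − 1 = 6q − 3 ⇒ q = 2/13.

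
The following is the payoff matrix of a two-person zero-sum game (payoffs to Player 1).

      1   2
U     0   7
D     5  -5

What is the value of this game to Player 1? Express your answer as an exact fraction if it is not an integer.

35/17

Row minima: U → 0, D → -5; maximin = 0.
Column maxima: 1 → 5, 2 → 7; minimax = 5.
0 ≠ 5, so there is no saddle point; optimal play is mixed.
Let Player 1 play U with probability p. Expected payoff against 1: 0p + 5(1−p) = −5p + 5; against 2: 7p + (-5)(1−p) = 12p − 5.
Setting these equal: −5p + 5 = 12p − 5 ⇒ −17p = -10 ⇒ p = 10/17, and the value is (-5)·(10/17) + 5 = 35/17.
For Player 2: with q = P(1), equating U's and D's payoffs gives −7q + 7 = 10q − 5 ⇒ q = 12/17.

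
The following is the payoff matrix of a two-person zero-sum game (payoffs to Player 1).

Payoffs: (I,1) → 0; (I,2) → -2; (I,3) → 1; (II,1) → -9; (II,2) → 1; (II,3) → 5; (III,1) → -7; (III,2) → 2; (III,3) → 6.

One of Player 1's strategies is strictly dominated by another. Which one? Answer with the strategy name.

II

III gives a strictly higher payoff than II against every column: -7 > -9, 2 > 1, 6 > 5.
So II is strictly dominated and Player 1 never plays it.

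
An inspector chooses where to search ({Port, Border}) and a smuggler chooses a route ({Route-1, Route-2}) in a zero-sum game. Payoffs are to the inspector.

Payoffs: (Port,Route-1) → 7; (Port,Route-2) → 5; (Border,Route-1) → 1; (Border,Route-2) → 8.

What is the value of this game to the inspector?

Row minima: Port → 5, Border → 1; maximin = 5.
Column maxima: Route-1 → 7, Route-2 → 8; minimax = 7.
5 ≠ 7, so there is no saddle point; optimal play is mixed.
Let the inspector play Port with probability p. Expected payoff against Route-1: 7p + 1(1−p) = 6p + 1; against Route-2: 5p + 8(1−p) = −3p + 8.
Setting these equal: 6p + 1 = −3p + 8 ⇒ 9p = 7 ⇒ p = 7/9, and the value is (6)·(7/9) + 1 = 17/3.
For the smuggler: with q = P(Route-1), equating Port's and Border's payoffs gives 2q + 5 = −7q + 8 ⇒ q = 1/3.

17/3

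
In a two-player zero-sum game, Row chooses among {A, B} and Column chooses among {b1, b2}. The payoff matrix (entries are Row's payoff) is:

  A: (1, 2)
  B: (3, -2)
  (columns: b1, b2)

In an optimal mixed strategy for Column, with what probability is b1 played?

2/3

Row minima: A → 1, B → -2; maximin = 1.
Column maxima: b1 → 3, b2 → 2; minimax = 2.
1 ≠ 2, so there is no saddle point; optimal play is mixed.
Let Row play A with probability p. Expected payoff against b1: 1p + 3(1−p) = −2p + 3; against b2: 2p + (-2)(1−p) = 4p − 2.
Setting these equal: −2p + 3 = 4p − 2 ⇒ −6p = -5 ⇒ p = 5/6, and the value is (-2)·(5/6) + 3 = 4/3.
For Column: with q = P(b1), equating A's and B's payoffs gives −q + 2 = 5q − 2 ⇒ q = 2/3.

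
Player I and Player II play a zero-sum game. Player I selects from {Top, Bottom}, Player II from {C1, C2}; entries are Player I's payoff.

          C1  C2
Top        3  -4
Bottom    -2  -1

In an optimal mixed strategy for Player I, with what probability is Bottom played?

7/8

Row minima: Top → -4, Bottom → -2; maximin = -2.
Column maxima: C1 → 3, C2 → -1; minimax = -1.
-2 ≠ -1, so there is no saddle point; optimal play is mixed.
Let Player I play Top with probability p. Expected payoff against C1: 3p + (-2)(1−p) = 5p − 2; against C2: (-4)p + (-1)(1−p) = −3p − 1.
Setting these equal: 5p − 2 = −3p − 1 ⇒ 8p = 1 ⇒ p = 1/8, and the value is (5)·(1/8) − 2 = -11/8.
For Player II: with q = P(C1), equating Top's and Bottom's payoffs gives 7q − 4 = −q − 1 ⇒ q = 3/8.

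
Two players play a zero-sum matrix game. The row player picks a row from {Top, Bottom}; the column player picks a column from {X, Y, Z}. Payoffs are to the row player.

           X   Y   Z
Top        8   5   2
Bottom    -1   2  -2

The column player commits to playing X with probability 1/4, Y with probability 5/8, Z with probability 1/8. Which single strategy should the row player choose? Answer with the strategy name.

Top

Expected payoff of Top: (1/4)·8 + (5/8)·5 + (1/8)·2 = 43/8.
Expected payoff of Bottom: (1/4)·(-1) + (5/8)·2 + (1/8)·(-2) = 3/4.
The largest is 43/8, so the row player's best response is Top.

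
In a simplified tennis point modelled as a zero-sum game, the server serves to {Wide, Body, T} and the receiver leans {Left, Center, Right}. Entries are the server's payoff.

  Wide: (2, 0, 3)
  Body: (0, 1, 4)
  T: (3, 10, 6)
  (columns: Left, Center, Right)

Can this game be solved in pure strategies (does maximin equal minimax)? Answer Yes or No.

Yes

Row minima: Wide → 0, Body → 0, T → 3; maximin = 3.
Column maxima: Left → 3, Center → 10, Right → 6; minimax = 3.
maximin = minimax = 3, so a saddle point exists.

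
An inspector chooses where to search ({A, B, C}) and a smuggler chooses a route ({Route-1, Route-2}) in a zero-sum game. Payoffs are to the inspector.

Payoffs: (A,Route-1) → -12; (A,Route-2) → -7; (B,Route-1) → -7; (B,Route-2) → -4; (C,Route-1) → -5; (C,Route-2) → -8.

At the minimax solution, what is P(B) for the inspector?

1/2

Row minima: A → -12, B → -7, C → -8; maximin = -7.
Column maxima: Route-1 → -5, Route-2 → -4; minimax = -5.
-7 ≠ -5, so there is no saddle point; optimal play is mixed.
A is strictly dominated by B, so the inspector never plays it.
On the remaining 2×2 (B, C vs Route-1, Route-2):
Let the inspector play B with probability p. Expected payoff against Route-1: (-7)p + (-5)(1−p) = −2p − 5; against Route-2: (-4)p + (-8)(1−p) = 4p − 8.
Setting these equal: −2p − 5 = 4p − 8 ⇒ −6p = -3 ⇒ p = 1/2, and the value is (-2)·(1/2) − 5 = -6.
For the smuggler: with q = P(Route-1), equating B's and C's payoffs gives −3q − 4 = 3q − 8 ⇒ q = 2/3.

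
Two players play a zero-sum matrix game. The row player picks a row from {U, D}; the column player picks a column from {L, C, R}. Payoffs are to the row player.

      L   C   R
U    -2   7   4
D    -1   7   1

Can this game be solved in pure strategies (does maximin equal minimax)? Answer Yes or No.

Row minima: U → -2, D → -1; maximin = -1.
Column maxima: L → -1, C → 7, R → 4; minimax = -1.
maximin = minimax = -1, so a saddle point exists.

Yes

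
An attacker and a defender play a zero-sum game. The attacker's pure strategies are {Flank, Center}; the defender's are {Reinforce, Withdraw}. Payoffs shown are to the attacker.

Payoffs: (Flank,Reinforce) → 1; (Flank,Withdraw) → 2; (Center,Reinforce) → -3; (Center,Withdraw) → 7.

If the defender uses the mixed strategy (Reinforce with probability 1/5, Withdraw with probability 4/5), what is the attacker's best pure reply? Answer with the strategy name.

Expected payoff of Flank: (1/5)·1 + (4/5)·2 = 9/5.
Expected payoff of Center: (1/5)·(-3) + (4/5)·7 = 5.
The largest is 5, so the attacker's best response is Center.

Center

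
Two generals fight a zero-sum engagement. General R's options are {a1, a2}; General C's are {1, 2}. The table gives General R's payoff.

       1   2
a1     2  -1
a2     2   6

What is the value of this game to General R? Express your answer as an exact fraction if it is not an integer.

2

Row minima: a1 → -1, a2 → 2; maximin = 2.
Column maxima: 1 → 2, 2 → 6; minimax = 2.
Since maximin = minimax = 2, there is a saddle point and the value is 2.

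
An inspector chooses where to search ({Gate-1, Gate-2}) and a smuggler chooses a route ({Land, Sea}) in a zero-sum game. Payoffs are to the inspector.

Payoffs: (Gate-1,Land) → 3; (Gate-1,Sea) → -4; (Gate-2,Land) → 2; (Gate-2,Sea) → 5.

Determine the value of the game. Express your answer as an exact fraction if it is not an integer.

23/10

Row minima: Gate-1 → -4, Gate-2 → 2; maximin = 2.
Column maxima: Land → 3, Sea → 5; minimax = 3.
2 ≠ 3, so there is no saddle point; optimal play is mixed.
Let the inspector play Gate-1 with probability p. Expected payoff against Land: 3p + 2(1−p) = p + 2; against Sea: (-4)p + 5(1−p) = −9p + 5.
Setting these equal: p + 2 = −9p + 5 ⇒ 10p = 3 ⇒ p = 3/10, and the value is (1)·(3/10) + 2 = 23/10.
For the smuggler: with q = P(Land), equating Gate-1's and Gate-2's payoffs gives 7q − 4 = −3q + 5 ⇒ q = 9/10.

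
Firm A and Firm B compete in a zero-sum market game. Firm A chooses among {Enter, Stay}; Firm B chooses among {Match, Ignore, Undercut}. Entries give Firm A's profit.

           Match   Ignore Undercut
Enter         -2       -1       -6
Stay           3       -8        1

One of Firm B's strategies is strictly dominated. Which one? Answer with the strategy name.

Match

Undercut holds Firm A's payoff strictly below Match in every row: -6 < -2, 1 < 3.
So Match is strictly dominated for Firm B.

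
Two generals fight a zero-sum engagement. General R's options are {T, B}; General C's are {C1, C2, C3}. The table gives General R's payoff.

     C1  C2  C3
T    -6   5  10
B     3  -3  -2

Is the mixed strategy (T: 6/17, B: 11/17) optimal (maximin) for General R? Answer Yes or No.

Against C1 this mix gives (6/17)·(-6) + (11/17)·3 = -3/17.
Against C2 this mix gives (6/17)·5 + (11/17)·(-3) = -3/17.
Against C3 this mix gives (6/17)·10 + (11/17)·(-2) = 38/17.
All of General C's active replies (C1, C2) yield -3/17, and no column does worse for General R. The mix makes General C indifferent and guarantees -3/17, so it is optimal.

Yes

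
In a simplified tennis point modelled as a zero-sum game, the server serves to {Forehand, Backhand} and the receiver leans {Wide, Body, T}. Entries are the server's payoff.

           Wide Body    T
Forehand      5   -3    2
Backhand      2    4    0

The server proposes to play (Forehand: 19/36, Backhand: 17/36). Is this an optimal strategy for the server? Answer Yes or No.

Against Wide this mix gives (19/36)·5 + (17/36)·2 = 43/12.
Against Body this mix gives (19/36)·(-3) + (17/36)·4 = 11/36.
Against T this mix gives (19/36)·2 + (17/36)·0 = 19/18.
The receiver will play Body, holding the server to 11/36. Shifting weight toward the row that does better against Body would raise this floor (the equalizing mix achieves 8/9 against both Body and T), so the proposed strategy is not optimal.

No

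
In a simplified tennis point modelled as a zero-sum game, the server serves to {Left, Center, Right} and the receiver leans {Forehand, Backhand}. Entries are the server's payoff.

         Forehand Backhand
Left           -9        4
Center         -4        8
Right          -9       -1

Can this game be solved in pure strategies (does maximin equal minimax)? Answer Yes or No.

Yes

Row minima: Left → -9, Center → -4, Right → -9; maximin = -4.
Column maxima: Forehand → -4, Backhand → 8; minimax = -4.
maximin = minimax = -4, so a saddle point exists.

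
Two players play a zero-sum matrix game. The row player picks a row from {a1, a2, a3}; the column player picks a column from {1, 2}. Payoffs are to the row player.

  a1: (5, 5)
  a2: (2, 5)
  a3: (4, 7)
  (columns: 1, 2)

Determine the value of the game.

5

Row minima: a1 → 5, a2 → 2, a3 → 4; maximin = 5.
Column maxima: 1 → 5, 2 → 7; minimax = 5.
Since maximin = minimax = 5, there is a saddle point and the value is 5.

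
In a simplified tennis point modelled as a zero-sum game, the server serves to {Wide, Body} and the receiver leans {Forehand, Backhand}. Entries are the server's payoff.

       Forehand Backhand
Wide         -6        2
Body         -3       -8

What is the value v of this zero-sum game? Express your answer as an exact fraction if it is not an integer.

-54/13

Row minima: Wide → -6, Body → -8; maximin = -6.
Column maxima: Forehand → -3, Backhand → 2; minimax = -3.
-6 ≠ -3, so there is no saddle point; optimal play is mixed.
Let the server play Wide with probability p. Expected payoff against Forehand: (-6)p + (-3)(1−p) = −3p − 3; against Backhand: 2p + (-8)(1−p) = 10p − 8.
Setting these equal: −3p − 3 = 10p − 8 ⇒ −13p = -5 ⇒ p = 5/13, and the value is (-3)·(5/13) − 3 = -54/13.
For the receiver: with q = P(Forehand), equating Wide's and Body's payoffs gives −8q + 2 = 5q − 8 ⇒ q = 10/13.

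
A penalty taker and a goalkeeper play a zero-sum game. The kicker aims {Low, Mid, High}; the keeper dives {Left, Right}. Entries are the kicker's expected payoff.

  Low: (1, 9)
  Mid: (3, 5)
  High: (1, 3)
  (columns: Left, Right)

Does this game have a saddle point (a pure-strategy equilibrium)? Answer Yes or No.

Yes

Row minima: Low → 1, Mid → 3, High → 1; maximin = 3.
Column maxima: Left → 3, Right → 9; minimax = 3.
maximin = minimax = 3, so a saddle point exists.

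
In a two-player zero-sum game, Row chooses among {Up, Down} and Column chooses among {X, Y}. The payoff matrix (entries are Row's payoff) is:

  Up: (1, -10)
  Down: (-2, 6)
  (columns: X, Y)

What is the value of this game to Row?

-14/19

Row minima: Up → -10, Down → -2; maximin = -2.
Column maxima: X → 1, Y → 6; minimax = 1.
-2 ≠ 1, so there is no saddle point; optimal play is mixed.
Let Row play Up with probability p. Expected payoff against X: 1p + (-2)(1−p) = 3p − 2; against Y: (-10)p + 6(1−p) = −16p + 6.
Setting these equal: 3p − 2 = −16p + 6 ⇒ 19p = 8 ⇒ p = 8/19, and the value is (3)·(8/19) − 2 = -14/19.
For Column: with q = P(X), equating Up's and Down's payoffs gives 11q − 10 = −8q + 6 ⇒ q = 16/19.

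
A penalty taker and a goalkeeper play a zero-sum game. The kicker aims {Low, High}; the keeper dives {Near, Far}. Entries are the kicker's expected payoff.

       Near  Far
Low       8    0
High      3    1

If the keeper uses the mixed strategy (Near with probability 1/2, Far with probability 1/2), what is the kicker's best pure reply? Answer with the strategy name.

Low

Expected payoff of Low: (1/2)·8 + (1/2)·0 = 4.
Expected payoff of High: (1/2)·3 + (1/2)·1 = 2.
The largest is 4, so the kicker's best response is Low.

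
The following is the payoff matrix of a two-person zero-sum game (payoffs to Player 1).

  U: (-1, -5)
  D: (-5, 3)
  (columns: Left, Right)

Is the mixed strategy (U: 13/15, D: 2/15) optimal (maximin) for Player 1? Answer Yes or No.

No

Against Left this mix gives (13/15)·(-1) + (2/15)·(-5) = -23/15.
Against Right this mix gives (13/15)·(-5) + (2/15)·3 = -59/15.
Player 2 will play Right, holding Player 1 to -59/15. Shifting weight toward the row that does better against Right would raise this floor (the equalizing mix achieves -7/3 against both Right and Left), so the proposed strategy is not optimal.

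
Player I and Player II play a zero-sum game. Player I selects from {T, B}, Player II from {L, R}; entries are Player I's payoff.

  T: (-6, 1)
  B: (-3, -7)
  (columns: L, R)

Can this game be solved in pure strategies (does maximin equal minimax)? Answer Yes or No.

Row minima: T → -6, B → -7; maximin = -6.
Column maxima: L → -3, R → 1; minimax = -3.
-6 ≠ -3, so no pure-strategy equilibrium exists.

No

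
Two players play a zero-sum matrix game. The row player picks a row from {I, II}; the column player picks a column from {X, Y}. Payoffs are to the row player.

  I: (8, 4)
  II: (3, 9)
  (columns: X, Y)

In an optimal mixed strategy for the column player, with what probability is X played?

1/2

Row minima: I → 4, II → 3; maximin = 4.
Column maxima: X → 8, Y → 9; minimax = 8.
4 ≠ 8, so there is no saddle point; optimal play is mixed.
Let the row player play I with probability p. Expected payoff against X: 8p + 3(1−p) = 5p + 3; against Y: 4p + 9(1−p) = −5p + 9.
Setting these equal: 5p + 3 = −5p + 9 ⇒ 10p = 6 ⇒ p = 3/5, and the value is (5)·(3/5) + 3 = 6.
For the column player: with q = P(X), equating I's and II's payoffs gives 4q + 4 = −6q + 9 ⇒ q = 1/2.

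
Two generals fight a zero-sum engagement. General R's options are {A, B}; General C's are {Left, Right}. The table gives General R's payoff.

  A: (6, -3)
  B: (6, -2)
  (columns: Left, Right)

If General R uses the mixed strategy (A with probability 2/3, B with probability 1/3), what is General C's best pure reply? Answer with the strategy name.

Right

If General C plays Left, General R's expected payoff is (2/3)·6 + (1/3)·6 = 6.
If General C plays Right, General R's expected payoff is (2/3)·(-3) + (1/3)·(-2) = -8/3.
General C minimizes General R's payoff; the smallest is -8/3, so the best response is Right.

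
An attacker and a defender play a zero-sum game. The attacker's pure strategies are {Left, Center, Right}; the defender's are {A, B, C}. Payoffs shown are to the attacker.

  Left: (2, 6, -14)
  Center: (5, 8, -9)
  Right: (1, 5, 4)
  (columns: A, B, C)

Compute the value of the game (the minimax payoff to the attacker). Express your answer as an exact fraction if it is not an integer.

29/17

Row minima: Left → -14, Center → -9, Right → 1; maximin = 1.
Column maxima: A → 5, B → 8, C → 4; minimax = 4.
1 ≠ 4, so there is no saddle point; optimal play is mixed.
Left is strictly dominated by Center, so the attacker never plays it.
B is strictly dominated by A (it gives the attacker strictly more in every row), so the defender never plays it.
On the remaining 2×2 (Center, Right vs A, C):
Let the attacker play Center with probability p. Expected payoff against A: 5p + 1(1−p) = 4p + 1; against C: (-9)p + 4(1−p) = −13p + 4.
Setting these equal: 4p + 1 = −13p + 4 ⇒ 17p = 3 ⇒ p = 3/17, and the value is (4)·(3/17) + 1 = 29/17.
For the defender: with q = P(A), equating Center's and Right's payoffs gives 14q − 9 = −3q + 4 ⇒ q = 13/17.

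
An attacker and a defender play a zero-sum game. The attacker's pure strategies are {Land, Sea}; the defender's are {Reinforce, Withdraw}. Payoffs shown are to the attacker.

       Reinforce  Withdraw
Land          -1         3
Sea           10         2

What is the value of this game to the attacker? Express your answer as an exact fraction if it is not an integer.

Row minima: Land → -1, Sea → 2; maximin = 2.
Column maxima: Reinforce → 10, Withdraw → 3; minimax = 3.
2 ≠ 3, so there is no saddle point; optimal play is mixed.
Let the attacker play Land with probability p. Expected payoff against Reinforce: (-1)p + 10(1−p) = −11p + 10; against Withdraw: 3p + 2(1−p) = p + 2.
Setting these equal: −11p + 10 = p + 2 ⇒ −12p = -8 ⇒ p = 2/3, and the value is (-11)·(2/3) + 10 = 8/3.
For the defender: with q = P(Reinforce), equating Land's and Sea's payoffs gives −4q + 3 = 8q + 2 ⇒ q = 1/12.

8/3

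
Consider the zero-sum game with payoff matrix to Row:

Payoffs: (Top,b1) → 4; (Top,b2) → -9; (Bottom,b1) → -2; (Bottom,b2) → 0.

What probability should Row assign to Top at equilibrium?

2/15

Row minima: Top → -9, Bottom → -2; maximin = -2.
Column maxima: b1 → 4, b2 → 0; minimax = 0.
-2 ≠ 0, so there is no saddle point; optimal play is mixed.
Let Row play Top with probability p. Expected payoff against b1: 4p + (-2)(1−p) = 6p − 2; against b2: (-9)p + 0(1−p) = −9p.
Setting these equal: 6p − 2 = −9p ⇒ 15p = 2 ⇒ p = 2/15, and the value is (6)·(2/15) − 2 = -6/5.
For Column: with q = P(b1), equating Top's and Bottom's payoffs gives 13q − 9 = −2q ⇒ q = 3/5.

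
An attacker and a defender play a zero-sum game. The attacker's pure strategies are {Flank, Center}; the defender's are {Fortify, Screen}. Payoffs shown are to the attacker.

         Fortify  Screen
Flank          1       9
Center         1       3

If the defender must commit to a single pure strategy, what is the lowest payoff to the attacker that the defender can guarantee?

1

Column maxima: Fortify → 1, Screen → 9.
The smallest of these is 1.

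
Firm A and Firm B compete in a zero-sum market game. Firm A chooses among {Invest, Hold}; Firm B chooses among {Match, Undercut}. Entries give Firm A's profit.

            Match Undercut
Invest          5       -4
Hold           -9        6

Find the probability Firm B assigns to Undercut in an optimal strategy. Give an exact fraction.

Row minima: Invest → -4, Hold → -9; maximin = -4.
Column maxima: Match → 5, Undercut → 6; minimax = 5.
-4 ≠ 5, so there is no saddle point; optimal play is mixed.
Let Firm A play Invest with probability p. Expected payoff against Match: 5p + (-9)(1−p) = 14p − 9; against Undercut: (-4)p + 6(1−p) = −10p + 6.
Setting these equal: 14p − 9 = −10p + 6 ⇒ 24p = 15 ⇒ p = 5/8, and the value is (14)·(5/8) − 9 = -1/4.
For Firm B: with q = P(Match), equating Invest's and Hold's payoffs gives 9q − 4 = −15q + 6 ⇒ q = 5/12.

7/12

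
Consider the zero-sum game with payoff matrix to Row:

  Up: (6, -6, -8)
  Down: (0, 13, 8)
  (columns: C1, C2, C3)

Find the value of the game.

Row minima: Up → -8, Down → 0; maximin = 0.
Column maxima: C1 → 6, C2 → 13, C3 → 8; minimax = 6.
0 ≠ 6, so there is no saddle point; optimal play is mixed.
C2 is strictly dominated by C3 (it gives Row strictly more in every row), so Column never plays it.
On the remaining 2×2 (Up, Down vs C1, C3):
Let Row play Up with probability p. Expected payoff against C1: 6p + 0(1−p) = 6p; against C3: (-8)p + 8(1−p) = −16p + 8.
Setting these equal: 6p = −16p + 8 ⇒ 22p = 8 ⇒ p = 4/11, and the value is (6)·(4/11) = 24/11.
For Column: with q = P(C1), equating Up's and Down's payoffs gives 14q − 8 = −8q + 8 ⇒ q = 8/11.

24/11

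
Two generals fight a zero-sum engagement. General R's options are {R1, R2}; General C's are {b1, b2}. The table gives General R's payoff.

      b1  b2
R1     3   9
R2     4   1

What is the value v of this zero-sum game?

Row minima: R1 → 3, R2 → 1; maximin = 3.
Column maxima: b1 → 4, b2 → 9; minimax = 4.
3 ≠ 4, so there is no saddle point; optimal play is mixed.
Let General R play R1 with probability p. Expected payoff against b1: 3p + 4(1−p) = −p + 4; against b2: 9p + 1(1−p) = 8p + 1.
Setting these equal: −p + 4 = 8p + 1 ⇒ −9p = -3 ⇒ p = 1/3, and the value is (-1)·(1/3) + 4 = 11/3.
For General C: with q = P(b1), equating R1's and R2's payoffs gives −6q + 9 = 3q + 1 ⇒ q = 8/9.

11/3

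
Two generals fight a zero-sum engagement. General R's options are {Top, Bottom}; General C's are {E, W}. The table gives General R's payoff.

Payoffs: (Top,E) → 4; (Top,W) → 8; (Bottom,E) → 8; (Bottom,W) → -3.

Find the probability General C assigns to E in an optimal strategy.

Row minima: Top → 4, Bottom → -3; maximin = 4.
Column maxima: E → 8, W → 8; minimax = 8.
4 ≠ 8, so there is no saddle point; optimal play is mixed.
Let General R play Top with probability p. Expected payoff against E: 4p + 8(1−p) = −4p + 8; against W: 8p + (-3)(1−p) = 11p − 3.
Setting these equal: −4p + 8 = 11p − 3 ⇒ −15p = -11 ⇒ p = 11/15, and the value is (-4)·(11/15) + 8 = 76/15.
For General C: with q = P(E), equating Top's and Bottom's payoffs gives −4q + 8 = 11q − 3 ⇒ q = 11/15.

11/15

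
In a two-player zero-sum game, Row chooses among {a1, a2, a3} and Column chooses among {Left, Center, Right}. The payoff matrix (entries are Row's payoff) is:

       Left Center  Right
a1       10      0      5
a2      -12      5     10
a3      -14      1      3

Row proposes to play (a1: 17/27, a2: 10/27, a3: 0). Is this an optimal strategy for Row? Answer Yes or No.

Against Left this mix gives (17/27)·10 + (10/27)·(-12) = 50/27.
Against Center this mix gives (17/27)·0 + (10/27)·5 = 50/27.
Against Right this mix gives (17/27)·5 + (10/27)·10 = 185/27.
All of Column's active replies (Left, Center) yield 50/27, and no column does worse for Row. The mix makes Column indifferent and guarantees 50/27, so it is optimal.

Yes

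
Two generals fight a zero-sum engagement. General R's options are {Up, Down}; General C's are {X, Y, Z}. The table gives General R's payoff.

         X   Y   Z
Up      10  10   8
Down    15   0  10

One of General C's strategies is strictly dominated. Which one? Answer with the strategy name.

X

Z holds General R's payoff strictly below X in every row: 8 < 10, 10 < 15.
So X is strictly dominated for General C.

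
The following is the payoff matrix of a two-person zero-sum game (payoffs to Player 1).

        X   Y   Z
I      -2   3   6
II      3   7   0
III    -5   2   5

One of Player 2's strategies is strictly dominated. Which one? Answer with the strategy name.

X holds Player 1's payoff strictly below Y in every row: -2 < 3, 3 < 7, -5 < 2.
So Y is strictly dominated for Player 2.

Y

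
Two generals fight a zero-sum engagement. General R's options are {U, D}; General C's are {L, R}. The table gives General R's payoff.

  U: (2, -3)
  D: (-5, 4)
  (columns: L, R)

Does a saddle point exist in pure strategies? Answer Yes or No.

Row minima: U → -3, D → -5; maximin = -3.
Column maxima: L → 2, R → 4; minimax = 2.
-3 ≠ 2, so no pure-strategy equilibrium exists.

No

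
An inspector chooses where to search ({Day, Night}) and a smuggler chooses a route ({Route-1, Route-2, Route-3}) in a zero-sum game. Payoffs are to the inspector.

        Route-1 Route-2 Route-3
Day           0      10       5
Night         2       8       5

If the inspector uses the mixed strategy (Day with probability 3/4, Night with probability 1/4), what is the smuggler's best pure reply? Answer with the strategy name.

If the smuggler plays Route-1, the inspector's expected payoff is (3/4)·0 + (1/4)·2 = 1/2.
If the smuggler plays Route-2, the inspector's expected payoff is (3/4)·10 + (1/4)·8 = 19/2.
If the smuggler plays Route-3, the inspector's expected payoff is (3/4)·5 + (1/4)·5 = 5.
The smuggler minimizes the inspector's payoff; the smallest is 1/2, so the best response is Route-1.

Route-1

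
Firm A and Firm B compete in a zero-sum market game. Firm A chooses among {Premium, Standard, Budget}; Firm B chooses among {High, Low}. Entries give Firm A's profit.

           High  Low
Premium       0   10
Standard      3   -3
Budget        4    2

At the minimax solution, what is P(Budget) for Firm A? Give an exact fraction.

5/6

Row minima: Premium → 0, Standard → -3, Budget → 2; maximin = 2.
Column maxima: High → 4, Low → 10; minimax = 4.
2 ≠ 4, so there is no saddle point; optimal play is mixed.
Standard is strictly dominated by Budget, so Firm A never plays it.
On the remaining 2×2 (Premium, Budget vs High, Low):
Let Firm A play Premium with probability p. Expected payoff against High: 0p + 4(1−p) = −4p + 4; against Low: 10p + 2(1−p) = 8p + 2.
Setting these equal: −4p + 4 = 8p + 2 ⇒ −12p = -2 ⇒ p = 1/6, and the value is (-4)·(1/6) + 4 = 10/3.
For Firm B: with q = P(High), equating Premium's and Budget's payoffs gives −10q + 10 = 2q + 2 ⇒ q = 2/3.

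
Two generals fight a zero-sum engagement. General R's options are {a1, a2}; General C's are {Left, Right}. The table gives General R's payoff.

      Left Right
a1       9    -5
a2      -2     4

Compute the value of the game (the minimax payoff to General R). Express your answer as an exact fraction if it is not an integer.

13/10

Row minima: a1 → -5, a2 → -2; maximin = -2.
Column maxima: Left → 9, Right → 4; minimax = 4.
-2 ≠ 4, so there is no saddle point; optimal play is mixed.
Let General R play a1 with probability p. Expected payoff against Left: 9p + (-2)(1−p) = 11p − 2; against Right: (-5)p + 4(1−p) = −9p + 4.
Setting these equal: 11p − 2 = −9p + 4 ⇒ 20p = 6 ⇒ p = 3/10, and the value is (11)·(3/10) − 2 = 13/10.
For General C: with q = P(Left), equating a1's and a2's payoffs gives 14q − 5 = −6q + 4 ⇒ q = 9/20.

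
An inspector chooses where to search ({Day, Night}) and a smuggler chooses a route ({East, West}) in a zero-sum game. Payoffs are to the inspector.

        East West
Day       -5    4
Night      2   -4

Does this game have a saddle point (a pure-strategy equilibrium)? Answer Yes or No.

No

Row minima: Day → -5, Night → -4; maximin = -4.
Column maxima: East → 2, West → 4; minimax = 2.
-4 ≠ 2, so no pure-strategy equilibrium exists.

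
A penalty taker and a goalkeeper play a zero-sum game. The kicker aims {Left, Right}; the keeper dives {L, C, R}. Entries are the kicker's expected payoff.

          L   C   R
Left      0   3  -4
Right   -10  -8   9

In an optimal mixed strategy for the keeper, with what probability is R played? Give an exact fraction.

10/23

Row minima: Left → -4, Right → -10; maximin = -4.
Column maxima: L → 0, C → 3, R → 9; minimax = 0.
-4 ≠ 0, so there is no saddle point; optimal play is mixed.
C is strictly dominated by L (it gives the kicker strictly more in every row), so the keeper never plays it.
On the remaining 2×2 (Left, Right vs L, R):
Let the kicker play Left with probability p. Expected payoff against L: 0p + (-10)(1−p) = 10p − 10; against R: (-4)p + 9(1−p) = −13p + 9.
Setting these equal: 10p − 10 = −13p + 9 ⇒ 23p = 19 ⇒ p = 19/23, and the value is (10)·(19/23) − 10 = -40/23.
For the keeper: with q = P(L), equating Left's and Right's payoffs gives 4q − 4 = −19q + 9 ⇒ q = 13/23.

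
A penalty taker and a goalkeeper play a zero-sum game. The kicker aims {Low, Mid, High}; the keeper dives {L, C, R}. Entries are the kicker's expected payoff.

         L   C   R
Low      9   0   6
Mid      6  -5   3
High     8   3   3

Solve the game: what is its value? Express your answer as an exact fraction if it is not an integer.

3

Row minima: Low → 0, Mid → -5, High → 3; maximin = 3.
Column maxima: L → 9, C → 3, R → 6; minimax = 3.
Since maximin = minimax = 3, there is a saddle point and the value is 3.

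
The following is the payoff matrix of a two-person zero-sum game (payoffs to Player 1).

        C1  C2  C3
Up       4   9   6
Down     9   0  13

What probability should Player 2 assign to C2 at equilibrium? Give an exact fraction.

Row minima: Up → 4, Down → 0; maximin = 4.
Column maxima: C1 → 9, C2 → 9, C3 → 13; minimax = 9.
4 ≠ 9, so there is no saddle point; optimal play is mixed.
C3 is strictly dominated by C1 (it gives Player 1 strictly more in every row), so Player 2 never plays it.
On the remaining 2×2 (Up, Down vs C1, C2):
Let Player 1 play Up with probability p. Expected payoff against C1: 4p + 9(1−p) = −5p + 9; against C2: 9p + 0(1−p) = 9p.
Setting these equal: −5p + 9 = 9p ⇒ −14p = -9 ⇒ p = 9/14, and the value is (-5)·(9/14) + 9 = 81/14.
For Player 2: with q = P(C1), equating Up's and Down's payoffs gives −5q + 9 = 9q ⇒ q = 9/14.

5/14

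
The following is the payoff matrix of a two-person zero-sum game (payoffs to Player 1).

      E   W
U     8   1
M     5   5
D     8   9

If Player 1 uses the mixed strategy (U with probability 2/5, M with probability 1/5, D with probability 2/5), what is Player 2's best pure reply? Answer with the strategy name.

W

If Player 2 plays E, Player 1's expected payoff is (2/5)·8 + (1/5)·5 + (2/5)·8 = 37/5.
If Player 2 plays W, Player 1's expected payoff is (2/5)·1 + (1/5)·5 + (2/5)·9 = 5.
Player 2 minimizes Player 1's payoff; the smallest is 5, so the best response is W.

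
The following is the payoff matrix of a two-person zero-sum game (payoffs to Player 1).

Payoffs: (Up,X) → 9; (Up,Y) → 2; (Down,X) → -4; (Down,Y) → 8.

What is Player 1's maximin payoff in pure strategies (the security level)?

2

Row minima: Up → 2, Down → -4.
The best of these is 2.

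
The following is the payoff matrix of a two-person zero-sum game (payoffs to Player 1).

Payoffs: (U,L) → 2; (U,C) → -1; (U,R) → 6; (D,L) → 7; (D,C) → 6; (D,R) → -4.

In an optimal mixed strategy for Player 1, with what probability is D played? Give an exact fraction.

7/17

Row minima: U → -1, D → -4; maximin = -1.
Column maxima: L → 7, C → 6, R → 6; minimax = 6.
-1 ≠ 6, so there is no saddle point; optimal play is mixed.
L is strictly dominated by C (it gives Player 1 strictly more in every row), so Player 2 never plays it.
On the remaining 2×2 (U, D vs C, R):
Let Player 1 play U with probability p. Expected payoff against C: (-1)p + 6(1−p) = −7p + 6; against R: 6p + (-4)(1−p) = 10p − 4.
Setting these equal: −7p + 6 = 10p − 4 ⇒ −17p = -10 ⇒ p = 10/17, and the value is (-7)·(10/17) + 6 = 32/17.
For Player 2: with q = P(C), equating U's and D's payoffs gives −7q + 6 = 10q − 4 ⇒ q = 10/17.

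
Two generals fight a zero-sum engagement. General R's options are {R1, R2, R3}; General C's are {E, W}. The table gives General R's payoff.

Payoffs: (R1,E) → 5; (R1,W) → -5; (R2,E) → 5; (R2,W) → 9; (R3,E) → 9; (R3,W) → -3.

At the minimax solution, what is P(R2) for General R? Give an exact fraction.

3/4

Row minima: R1 → -5, R2 → 5, R3 → -3; maximin = 5.
Column maxima: E → 9, W → 9; minimax = 9.
5 ≠ 9, so there is no saddle point; optimal play is mixed.
R1 is strictly dominated by R3, so General R never plays it.
On the remaining 2×2 (R2, R3 vs E, W):
Let General R play R2 with probability p. Expected payoff against E: 5p + 9(1−p) = −4p + 9; against W: 9p + (-3)(1−p) = 12p − 3.
Setting these equal: −4p + 9 = 12p − 3 ⇒ −16p = -12 ⇒ p = 3/4, and the value is (-4)·(3/4) + 9 = 6.
For General C: with q = P(E), equating R2's and R3's payoffs gives −4q + 9 = 12q − 3 ⇒ q = 3/4.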